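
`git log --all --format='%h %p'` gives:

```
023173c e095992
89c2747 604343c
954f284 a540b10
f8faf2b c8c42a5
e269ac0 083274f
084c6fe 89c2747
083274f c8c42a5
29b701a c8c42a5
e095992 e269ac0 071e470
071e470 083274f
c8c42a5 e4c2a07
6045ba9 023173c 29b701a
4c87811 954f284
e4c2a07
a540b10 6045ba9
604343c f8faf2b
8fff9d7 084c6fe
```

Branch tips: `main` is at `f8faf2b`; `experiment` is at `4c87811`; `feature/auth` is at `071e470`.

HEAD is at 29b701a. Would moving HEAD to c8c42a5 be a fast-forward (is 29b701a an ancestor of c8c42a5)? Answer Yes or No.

A fast-forward from 29b701a to c8c42a5 is possible iff 29b701a is an ancestor of c8c42a5.
Ancestors of c8c42a5: {c8c42a5, e4c2a07}.
29b701a is not among them, so fast-forward is not possible.

No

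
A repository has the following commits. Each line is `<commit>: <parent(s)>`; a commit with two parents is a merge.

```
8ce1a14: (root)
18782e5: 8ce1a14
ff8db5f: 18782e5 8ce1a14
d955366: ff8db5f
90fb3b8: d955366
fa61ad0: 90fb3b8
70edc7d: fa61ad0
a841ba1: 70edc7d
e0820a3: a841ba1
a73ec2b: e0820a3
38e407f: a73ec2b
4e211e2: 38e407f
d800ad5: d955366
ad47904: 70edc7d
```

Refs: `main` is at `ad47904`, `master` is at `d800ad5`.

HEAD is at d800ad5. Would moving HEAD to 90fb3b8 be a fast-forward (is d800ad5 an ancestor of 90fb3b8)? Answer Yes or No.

No

A fast-forward from d800ad5 to 90fb3b8 is possible iff d800ad5 is an ancestor of 90fb3b8.
Ancestors of 90fb3b8: {18782e5, 8ce1a14, 90fb3b8, d955366, ff8db5f}.
d800ad5 is not among them, so fast-forward is not possible.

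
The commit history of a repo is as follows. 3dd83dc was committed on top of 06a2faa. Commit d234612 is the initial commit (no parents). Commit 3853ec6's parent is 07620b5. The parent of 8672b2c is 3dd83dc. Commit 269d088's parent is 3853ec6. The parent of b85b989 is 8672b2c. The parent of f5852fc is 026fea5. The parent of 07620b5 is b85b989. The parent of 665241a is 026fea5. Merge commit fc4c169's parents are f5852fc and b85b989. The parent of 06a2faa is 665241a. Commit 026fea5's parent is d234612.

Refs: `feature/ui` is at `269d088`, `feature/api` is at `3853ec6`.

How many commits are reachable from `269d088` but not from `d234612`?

Reachable from 269d088: {026fea5, 06a2faa, 07620b5, 269d088, 3853ec6, 3dd83dc, 665241a, 8672b2c, b85b989, d234612}.
Reachable from d234612: {d234612}.
In 269d088's history but not d234612's: {026fea5, 06a2faa, 07620b5, 269d088, 3853ec6, 3dd83dc, 665241a, 8672b2c, b85b989} — 9 commits.

9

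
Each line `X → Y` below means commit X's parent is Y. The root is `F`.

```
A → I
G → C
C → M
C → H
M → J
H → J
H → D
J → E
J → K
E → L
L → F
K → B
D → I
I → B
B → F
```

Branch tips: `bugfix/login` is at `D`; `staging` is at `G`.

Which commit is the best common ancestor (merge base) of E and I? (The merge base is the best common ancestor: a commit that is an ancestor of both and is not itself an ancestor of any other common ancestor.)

F

Ancestors of E: {E, F, L}.
Ancestors of I: {B, F, I}.
Common ancestors: {F}.
The only common ancestor is F, so it is the merge base.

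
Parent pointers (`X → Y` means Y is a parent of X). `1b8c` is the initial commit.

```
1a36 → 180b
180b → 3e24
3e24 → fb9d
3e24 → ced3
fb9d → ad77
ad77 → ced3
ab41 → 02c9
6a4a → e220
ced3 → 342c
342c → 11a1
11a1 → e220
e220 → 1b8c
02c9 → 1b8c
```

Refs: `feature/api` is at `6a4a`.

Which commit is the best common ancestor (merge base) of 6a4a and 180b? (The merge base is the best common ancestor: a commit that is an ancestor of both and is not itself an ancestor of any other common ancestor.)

e220

Ancestors of 6a4a: {1b8c, 6a4a, e220}.
Ancestors of 180b: {11a1, 180b, 1b8c, 342c, 3e24, ad77, ced3, e220, fb9d}.
Common ancestors: {1b8c, e220}.
Among these, e220 is not an ancestor of any other common ancestor — it is the merge base.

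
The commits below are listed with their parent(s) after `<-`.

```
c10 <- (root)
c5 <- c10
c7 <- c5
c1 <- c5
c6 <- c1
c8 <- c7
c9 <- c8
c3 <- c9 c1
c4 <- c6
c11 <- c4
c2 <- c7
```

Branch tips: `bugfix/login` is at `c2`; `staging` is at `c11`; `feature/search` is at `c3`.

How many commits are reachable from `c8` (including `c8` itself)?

4

Walking parent pointers from c8: reachable set = {c10, c5, c7, c8}.
That is 4 commits.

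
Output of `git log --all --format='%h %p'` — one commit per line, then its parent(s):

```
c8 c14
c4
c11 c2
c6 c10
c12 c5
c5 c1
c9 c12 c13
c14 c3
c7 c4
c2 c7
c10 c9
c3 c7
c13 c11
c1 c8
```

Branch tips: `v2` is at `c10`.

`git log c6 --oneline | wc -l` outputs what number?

Walking parent pointers from c6: reachable set = {c1, c10, c11, c12, c13, c14, c2, c3, c4, c5, c6, c7, c8, c9}.
That is 14 commits.

14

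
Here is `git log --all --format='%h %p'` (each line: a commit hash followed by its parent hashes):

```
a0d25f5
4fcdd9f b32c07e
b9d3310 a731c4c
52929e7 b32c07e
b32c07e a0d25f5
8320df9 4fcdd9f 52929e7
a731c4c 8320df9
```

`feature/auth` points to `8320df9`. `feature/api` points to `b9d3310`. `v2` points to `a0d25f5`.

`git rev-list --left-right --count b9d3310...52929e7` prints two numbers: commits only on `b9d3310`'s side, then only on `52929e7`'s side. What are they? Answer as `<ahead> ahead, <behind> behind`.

Reachable from b9d3310: {4fcdd9f, 52929e7, 8320df9, a0d25f5, a731c4c, b32c07e, b9d3310}.
Reachable from 52929e7: {52929e7, a0d25f5, b32c07e}.
Only in b9d3310's history (ahead): {4fcdd9f, 8320df9, a731c4c, b9d3310} — 4.
Only in 52929e7's history (behind): {} — 0.

4 ahead, 0 behind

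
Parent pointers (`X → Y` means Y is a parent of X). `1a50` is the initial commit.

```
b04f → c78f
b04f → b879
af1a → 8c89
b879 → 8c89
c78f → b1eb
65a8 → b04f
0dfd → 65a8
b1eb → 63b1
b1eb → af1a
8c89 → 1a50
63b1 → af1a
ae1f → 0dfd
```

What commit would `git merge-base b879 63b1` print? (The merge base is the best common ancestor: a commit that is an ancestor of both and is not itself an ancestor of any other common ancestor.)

8c89

Ancestors of b879: {1a50, 8c89, b879}.
Ancestors of 63b1: {1a50, 63b1, 8c89, af1a}.
Common ancestors: {1a50, 8c89}.
Among these, 8c89 is not an ancestor of any other common ancestor — it is the merge base.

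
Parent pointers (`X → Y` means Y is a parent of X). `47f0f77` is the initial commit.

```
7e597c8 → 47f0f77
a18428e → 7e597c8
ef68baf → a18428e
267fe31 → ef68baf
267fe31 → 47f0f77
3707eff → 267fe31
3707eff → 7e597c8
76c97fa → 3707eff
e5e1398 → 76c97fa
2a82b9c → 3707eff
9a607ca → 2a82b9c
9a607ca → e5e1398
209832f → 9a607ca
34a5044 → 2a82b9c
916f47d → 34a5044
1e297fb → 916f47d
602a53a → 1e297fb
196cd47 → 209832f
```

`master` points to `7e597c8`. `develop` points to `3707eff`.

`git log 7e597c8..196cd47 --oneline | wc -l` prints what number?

10

Reachable from 196cd47: {196cd47, 209832f, 267fe31, 2a82b9c, 3707eff, 47f0f77, 76c97fa, 7e597c8, 9a607ca, a18428e, e5e1398, ef68baf}.
Reachable from 7e597c8: {47f0f77, 7e597c8}.
In 196cd47's history but not 7e597c8's: {196cd47, 209832f, 267fe31, 2a82b9c, 3707eff, 76c97fa, 9a607ca, a18428e, e5e1398, ef68baf} — 10 commits.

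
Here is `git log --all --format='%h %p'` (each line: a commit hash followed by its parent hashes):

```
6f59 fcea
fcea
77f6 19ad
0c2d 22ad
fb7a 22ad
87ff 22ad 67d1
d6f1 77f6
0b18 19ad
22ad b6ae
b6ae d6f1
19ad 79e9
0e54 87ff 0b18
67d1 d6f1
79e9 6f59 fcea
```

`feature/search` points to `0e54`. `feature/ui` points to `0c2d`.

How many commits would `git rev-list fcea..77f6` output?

4

Reachable from 77f6: {19ad, 6f59, 77f6, 79e9, fcea}.
Reachable from fcea: {fcea}.
In 77f6's history but not fcea's: {19ad, 6f59, 77f6, 79e9} — 4 commits.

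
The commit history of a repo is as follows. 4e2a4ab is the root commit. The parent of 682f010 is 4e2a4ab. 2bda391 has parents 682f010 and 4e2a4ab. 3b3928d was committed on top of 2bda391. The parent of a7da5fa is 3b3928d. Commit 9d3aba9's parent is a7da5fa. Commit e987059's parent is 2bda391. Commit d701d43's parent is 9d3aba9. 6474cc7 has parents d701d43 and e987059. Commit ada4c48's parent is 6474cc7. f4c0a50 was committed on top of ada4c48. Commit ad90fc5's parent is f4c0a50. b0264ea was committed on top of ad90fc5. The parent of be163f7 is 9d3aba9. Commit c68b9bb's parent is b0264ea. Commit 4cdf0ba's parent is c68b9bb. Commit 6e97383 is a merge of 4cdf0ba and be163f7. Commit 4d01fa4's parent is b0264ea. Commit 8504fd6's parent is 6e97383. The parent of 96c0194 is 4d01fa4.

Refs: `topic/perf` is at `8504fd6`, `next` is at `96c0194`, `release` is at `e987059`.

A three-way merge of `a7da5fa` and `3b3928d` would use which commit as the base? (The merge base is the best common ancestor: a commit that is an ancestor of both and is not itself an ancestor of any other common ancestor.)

3b3928d

Ancestors of a7da5fa: {2bda391, 3b3928d, 4e2a4ab, 682f010, a7da5fa}.
Ancestors of 3b3928d: {2bda391, 3b3928d, 4e2a4ab, 682f010}.
Common ancestors: {2bda391, 3b3928d, 4e2a4ab, 682f010}.
Among these, 3b3928d is not an ancestor of any other common ancestor — it is the merge base.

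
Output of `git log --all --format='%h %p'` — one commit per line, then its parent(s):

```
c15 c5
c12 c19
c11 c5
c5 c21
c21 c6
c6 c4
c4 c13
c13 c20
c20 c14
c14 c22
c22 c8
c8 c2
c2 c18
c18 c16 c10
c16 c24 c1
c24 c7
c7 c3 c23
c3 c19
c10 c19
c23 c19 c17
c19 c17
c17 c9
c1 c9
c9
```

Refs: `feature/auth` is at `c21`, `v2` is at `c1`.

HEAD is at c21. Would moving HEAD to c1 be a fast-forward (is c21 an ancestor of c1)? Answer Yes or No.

A fast-forward from c21 to c1 is possible iff c21 is an ancestor of c1.
Ancestors of c1: {c1, c9}.
c21 is not among them, so fast-forward is not possible.

No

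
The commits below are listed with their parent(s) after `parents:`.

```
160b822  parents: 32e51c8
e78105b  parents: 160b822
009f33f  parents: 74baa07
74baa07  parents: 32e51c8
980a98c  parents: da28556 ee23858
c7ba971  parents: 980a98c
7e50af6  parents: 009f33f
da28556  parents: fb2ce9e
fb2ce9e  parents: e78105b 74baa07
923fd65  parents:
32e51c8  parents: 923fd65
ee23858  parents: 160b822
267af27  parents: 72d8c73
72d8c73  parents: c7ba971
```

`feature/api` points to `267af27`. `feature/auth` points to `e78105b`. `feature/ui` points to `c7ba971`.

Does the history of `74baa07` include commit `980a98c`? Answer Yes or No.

No

Ancestors of 74baa07: {32e51c8, 74baa07, 923fd65}.
980a98c is not in that set, so it is not an ancestor of 74baa07.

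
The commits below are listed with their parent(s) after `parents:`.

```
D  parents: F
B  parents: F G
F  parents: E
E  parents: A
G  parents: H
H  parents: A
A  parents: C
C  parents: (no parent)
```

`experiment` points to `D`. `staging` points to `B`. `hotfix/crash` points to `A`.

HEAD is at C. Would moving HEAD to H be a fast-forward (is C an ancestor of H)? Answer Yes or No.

A fast-forward from C to H is possible iff C is an ancestor of H.
Ancestors of H: {A, C, H}.
C is among them, so fast-forward is possible.

Yes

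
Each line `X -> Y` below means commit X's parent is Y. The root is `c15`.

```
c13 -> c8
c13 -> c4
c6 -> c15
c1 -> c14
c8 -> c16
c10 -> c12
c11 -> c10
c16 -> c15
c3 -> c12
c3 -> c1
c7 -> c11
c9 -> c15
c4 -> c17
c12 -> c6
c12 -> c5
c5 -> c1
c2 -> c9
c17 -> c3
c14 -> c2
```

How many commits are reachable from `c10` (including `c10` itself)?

Walking parent pointers from c10: reachable set = {c1, c10, c12, c14, c15, c2, c5, c6, c9}.
That is 9 commits.

9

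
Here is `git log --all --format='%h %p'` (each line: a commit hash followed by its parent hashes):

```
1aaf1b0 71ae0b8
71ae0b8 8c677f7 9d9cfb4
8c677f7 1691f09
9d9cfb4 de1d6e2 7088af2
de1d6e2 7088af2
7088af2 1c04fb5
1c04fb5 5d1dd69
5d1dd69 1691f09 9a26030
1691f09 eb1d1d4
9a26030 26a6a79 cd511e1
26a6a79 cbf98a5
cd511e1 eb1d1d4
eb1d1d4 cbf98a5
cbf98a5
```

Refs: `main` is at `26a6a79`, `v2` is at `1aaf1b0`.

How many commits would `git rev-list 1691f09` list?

3

Walking parent pointers from 1691f09: reachable set = {1691f09, cbf98a5, eb1d1d4}.
That is 3 commits.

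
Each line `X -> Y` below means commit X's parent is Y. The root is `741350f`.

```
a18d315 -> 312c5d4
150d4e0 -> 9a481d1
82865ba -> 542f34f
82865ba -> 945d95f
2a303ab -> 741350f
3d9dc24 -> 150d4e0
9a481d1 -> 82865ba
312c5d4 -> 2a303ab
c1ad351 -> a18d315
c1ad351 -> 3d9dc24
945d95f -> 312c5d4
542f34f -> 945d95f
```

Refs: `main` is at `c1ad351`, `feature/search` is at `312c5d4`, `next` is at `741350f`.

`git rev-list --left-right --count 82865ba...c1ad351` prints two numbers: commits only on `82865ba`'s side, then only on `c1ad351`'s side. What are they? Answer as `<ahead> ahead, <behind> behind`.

Reachable from 82865ba: {2a303ab, 312c5d4, 542f34f, 741350f, 82865ba, 945d95f}.
Reachable from c1ad351: {150d4e0, 2a303ab, 312c5d4, 3d9dc24, 542f34f, 741350f, 82865ba, 945d95f, 9a481d1, a18d315, c1ad351}.
Only in 82865ba's history (ahead): {} — 0.
Only in c1ad351's history (behind): {150d4e0, 3d9dc24, 9a481d1, a18d315, c1ad351} — 5.

0 ahead, 5 behind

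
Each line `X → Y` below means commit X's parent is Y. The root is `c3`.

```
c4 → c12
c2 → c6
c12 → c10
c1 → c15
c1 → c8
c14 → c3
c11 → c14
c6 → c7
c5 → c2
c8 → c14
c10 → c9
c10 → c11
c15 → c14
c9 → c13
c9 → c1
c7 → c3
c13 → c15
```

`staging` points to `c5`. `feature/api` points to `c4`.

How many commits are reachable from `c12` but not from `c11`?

Reachable from c12: {c1, c10, c11, c12, c13, c14, c15, c3, c8, c9}.
Reachable from c11: {c11, c14, c3}.
In c12's history but not c11's: {c1, c10, c12, c13, c15, c8, c9} — 7 commits.

7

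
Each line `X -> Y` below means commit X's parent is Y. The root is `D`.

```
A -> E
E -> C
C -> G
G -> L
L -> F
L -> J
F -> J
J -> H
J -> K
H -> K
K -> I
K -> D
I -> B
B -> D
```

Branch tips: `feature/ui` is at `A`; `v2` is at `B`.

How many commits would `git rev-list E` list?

11

Walking parent pointers from E: reachable set = {B, C, D, E, F, G, H, I, J, K, L}.
That is 11 commits.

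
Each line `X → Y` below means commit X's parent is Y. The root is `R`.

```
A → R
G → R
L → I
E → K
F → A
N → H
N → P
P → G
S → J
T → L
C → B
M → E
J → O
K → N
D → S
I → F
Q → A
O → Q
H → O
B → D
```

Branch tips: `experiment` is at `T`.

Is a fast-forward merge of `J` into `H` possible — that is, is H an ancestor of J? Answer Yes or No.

No

A fast-forward from H to J is possible iff H is an ancestor of J.
Ancestors of J: {A, J, O, Q, R}.
H is not among them, so fast-forward is not possible.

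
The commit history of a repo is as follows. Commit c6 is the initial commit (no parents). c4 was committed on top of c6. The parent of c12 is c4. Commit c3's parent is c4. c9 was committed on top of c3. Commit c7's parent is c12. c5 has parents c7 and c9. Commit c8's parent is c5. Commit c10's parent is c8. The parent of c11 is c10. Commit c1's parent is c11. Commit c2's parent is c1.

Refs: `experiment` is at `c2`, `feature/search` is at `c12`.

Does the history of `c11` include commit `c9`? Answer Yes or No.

Ancestors of c11 (commits reachable by following parents): {c10, c11, c12, c3, c4, c5, c6, c7, c8, c9}.
c9 is in that set, so it is an ancestor of c11.

Yes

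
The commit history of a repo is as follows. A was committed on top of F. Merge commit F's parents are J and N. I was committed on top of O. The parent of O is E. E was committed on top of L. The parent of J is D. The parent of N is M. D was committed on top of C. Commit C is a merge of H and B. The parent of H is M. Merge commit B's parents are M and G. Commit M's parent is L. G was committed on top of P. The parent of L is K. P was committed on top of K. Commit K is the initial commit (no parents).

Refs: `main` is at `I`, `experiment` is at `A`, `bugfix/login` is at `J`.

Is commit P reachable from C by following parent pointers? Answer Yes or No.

Ancestors of C (commits reachable by following parents): {B, C, G, H, K, L, M, P}.
P is in that set, so it is an ancestor of C.

Yes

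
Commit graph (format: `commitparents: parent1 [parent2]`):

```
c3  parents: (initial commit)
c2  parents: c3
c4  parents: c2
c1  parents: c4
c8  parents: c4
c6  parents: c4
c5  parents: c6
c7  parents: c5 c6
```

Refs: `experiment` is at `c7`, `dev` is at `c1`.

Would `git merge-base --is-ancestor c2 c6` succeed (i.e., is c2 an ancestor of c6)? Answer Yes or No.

Yes

Ancestors of c6 (commits reachable by following parents): {c2, c3, c4, c6}.
c2 is in that set, so it is an ancestor of c6.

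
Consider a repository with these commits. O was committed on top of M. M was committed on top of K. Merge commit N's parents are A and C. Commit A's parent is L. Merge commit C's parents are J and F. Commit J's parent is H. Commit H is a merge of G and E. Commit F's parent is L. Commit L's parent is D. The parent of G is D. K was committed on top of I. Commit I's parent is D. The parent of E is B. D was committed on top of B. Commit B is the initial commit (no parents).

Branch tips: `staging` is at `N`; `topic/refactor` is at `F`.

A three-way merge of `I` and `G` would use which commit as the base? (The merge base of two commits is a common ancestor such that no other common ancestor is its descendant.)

Ancestors of I: {B, D, I}.
Ancestors of G: {B, D, G}.
Common ancestors: {B, D}.
Among these, D is not an ancestor of any other common ancestor — it is the merge base.

D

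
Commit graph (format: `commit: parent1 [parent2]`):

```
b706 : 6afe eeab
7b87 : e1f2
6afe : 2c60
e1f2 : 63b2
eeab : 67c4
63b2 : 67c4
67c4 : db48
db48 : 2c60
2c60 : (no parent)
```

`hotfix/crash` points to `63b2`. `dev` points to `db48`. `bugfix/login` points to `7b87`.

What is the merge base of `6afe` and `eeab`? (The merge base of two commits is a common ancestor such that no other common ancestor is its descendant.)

Ancestors of 6afe: {2c60, 6afe}.
Ancestors of eeab: {2c60, 67c4, db48, eeab}.
Common ancestors: {2c60}.
The only common ancestor is 2c60, so it is the merge base.

2c60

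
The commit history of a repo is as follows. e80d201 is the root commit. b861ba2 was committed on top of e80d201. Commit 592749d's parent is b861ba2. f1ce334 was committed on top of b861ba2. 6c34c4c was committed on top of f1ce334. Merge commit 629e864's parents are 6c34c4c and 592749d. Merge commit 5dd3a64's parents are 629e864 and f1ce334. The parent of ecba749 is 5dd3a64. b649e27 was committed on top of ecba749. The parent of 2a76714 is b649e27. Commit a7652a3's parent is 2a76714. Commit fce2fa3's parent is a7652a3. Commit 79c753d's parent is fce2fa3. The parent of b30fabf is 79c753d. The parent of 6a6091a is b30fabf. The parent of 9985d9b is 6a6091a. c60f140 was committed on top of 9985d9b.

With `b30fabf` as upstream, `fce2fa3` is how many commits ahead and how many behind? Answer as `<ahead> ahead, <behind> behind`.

Reachable from fce2fa3: {2a76714, 592749d, 5dd3a64, 629e864, 6c34c4c, a7652a3, b649e27, b861ba2, e80d201, ecba749, f1ce334, fce2fa3}.
Reachable from b30fabf: {2a76714, 592749d, 5dd3a64, 629e864, 6c34c4c, 79c753d, a7652a3, b30fabf, b649e27, b861ba2, e80d201, ecba749, f1ce334, fce2fa3}.
Only in fce2fa3's history (ahead): {} — 0.
Only in b30fabf's history (behind): {79c753d, b30fabf} — 2.

0 ahead, 2 behind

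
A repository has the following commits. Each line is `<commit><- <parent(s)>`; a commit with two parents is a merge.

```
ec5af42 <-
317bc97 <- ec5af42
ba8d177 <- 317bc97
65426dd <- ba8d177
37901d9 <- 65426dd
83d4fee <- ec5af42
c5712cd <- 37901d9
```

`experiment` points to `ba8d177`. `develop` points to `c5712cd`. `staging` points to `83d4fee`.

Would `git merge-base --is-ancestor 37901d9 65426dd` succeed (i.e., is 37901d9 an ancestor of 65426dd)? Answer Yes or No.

No

Ancestors of 65426dd: {317bc97, 65426dd, ba8d177, ec5af42}.
37901d9 is not in that set, so it is not an ancestor of 65426dd.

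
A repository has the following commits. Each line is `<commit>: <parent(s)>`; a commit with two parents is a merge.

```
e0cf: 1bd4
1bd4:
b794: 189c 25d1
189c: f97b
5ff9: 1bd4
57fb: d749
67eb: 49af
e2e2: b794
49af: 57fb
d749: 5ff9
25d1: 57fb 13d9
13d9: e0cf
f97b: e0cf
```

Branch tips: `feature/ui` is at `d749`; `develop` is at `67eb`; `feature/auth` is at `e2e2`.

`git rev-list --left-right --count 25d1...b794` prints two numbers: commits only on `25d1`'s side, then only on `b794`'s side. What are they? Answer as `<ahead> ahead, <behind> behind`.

Reachable from 25d1: {13d9, 1bd4, 25d1, 57fb, 5ff9, d749, e0cf}.
Reachable from b794: {13d9, 189c, 1bd4, 25d1, 57fb, 5ff9, b794, d749, e0cf, f97b}.
Only in 25d1's history (ahead): {} — 0.
Only in b794's history (behind): {189c, b794, f97b} — 3.

0 ahead, 3 behind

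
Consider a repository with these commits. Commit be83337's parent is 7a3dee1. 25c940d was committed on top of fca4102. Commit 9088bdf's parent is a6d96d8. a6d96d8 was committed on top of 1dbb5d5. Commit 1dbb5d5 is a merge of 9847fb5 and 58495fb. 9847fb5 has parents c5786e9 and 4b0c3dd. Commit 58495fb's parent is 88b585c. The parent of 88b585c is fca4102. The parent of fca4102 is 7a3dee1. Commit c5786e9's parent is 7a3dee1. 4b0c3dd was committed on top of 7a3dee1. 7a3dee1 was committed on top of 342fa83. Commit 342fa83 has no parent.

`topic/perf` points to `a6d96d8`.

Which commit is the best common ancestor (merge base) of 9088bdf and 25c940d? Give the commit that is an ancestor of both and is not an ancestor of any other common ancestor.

fca4102

Ancestors of 9088bdf: {1dbb5d5, 342fa83, 4b0c3dd, 58495fb, 7a3dee1, 88b585c, 9088bdf, 9847fb5, a6d96d8, c5786e9, fca4102}.
Ancestors of 25c940d: {25c940d, 342fa83, 7a3dee1, fca4102}.
Common ancestors: {342fa83, 7a3dee1, fca4102}.
Among these, fca4102 is not an ancestor of any other common ancestor — it is the merge base.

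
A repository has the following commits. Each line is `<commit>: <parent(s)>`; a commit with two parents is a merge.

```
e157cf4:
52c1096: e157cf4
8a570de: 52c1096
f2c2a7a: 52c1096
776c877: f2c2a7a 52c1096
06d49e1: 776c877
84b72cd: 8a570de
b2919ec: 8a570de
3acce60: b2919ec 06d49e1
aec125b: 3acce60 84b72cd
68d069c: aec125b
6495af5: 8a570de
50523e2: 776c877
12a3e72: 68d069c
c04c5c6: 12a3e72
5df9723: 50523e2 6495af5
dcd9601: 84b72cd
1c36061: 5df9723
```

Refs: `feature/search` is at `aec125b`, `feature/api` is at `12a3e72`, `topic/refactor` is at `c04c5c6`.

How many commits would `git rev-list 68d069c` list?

Walking parent pointers from 68d069c: reachable set = {06d49e1, 3acce60, 52c1096, 68d069c, 776c877, 84b72cd, 8a570de, aec125b, b2919ec, e157cf4, f2c2a7a}.
That is 11 commits.

11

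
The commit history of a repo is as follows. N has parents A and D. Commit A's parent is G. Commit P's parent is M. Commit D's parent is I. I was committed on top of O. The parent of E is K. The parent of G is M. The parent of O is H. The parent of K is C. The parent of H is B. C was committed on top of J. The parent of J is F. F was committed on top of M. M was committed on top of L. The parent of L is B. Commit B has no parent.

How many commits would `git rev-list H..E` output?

Reachable from E: {B, C, E, F, J, K, L, M}.
Reachable from H: {B, H}.
In E's history but not H's: {C, E, F, J, K, L, M} — 7 commits.

7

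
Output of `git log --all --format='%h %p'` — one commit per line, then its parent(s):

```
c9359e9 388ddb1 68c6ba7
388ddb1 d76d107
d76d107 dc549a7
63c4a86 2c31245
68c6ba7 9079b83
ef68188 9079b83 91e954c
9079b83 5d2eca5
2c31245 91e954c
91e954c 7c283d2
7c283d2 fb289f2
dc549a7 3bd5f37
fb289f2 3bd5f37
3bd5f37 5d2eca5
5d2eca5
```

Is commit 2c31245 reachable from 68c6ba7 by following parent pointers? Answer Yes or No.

Ancestors of 68c6ba7: {5d2eca5, 68c6ba7, 9079b83}.
2c31245 is not in that set, so it is not an ancestor of 68c6ba7.

No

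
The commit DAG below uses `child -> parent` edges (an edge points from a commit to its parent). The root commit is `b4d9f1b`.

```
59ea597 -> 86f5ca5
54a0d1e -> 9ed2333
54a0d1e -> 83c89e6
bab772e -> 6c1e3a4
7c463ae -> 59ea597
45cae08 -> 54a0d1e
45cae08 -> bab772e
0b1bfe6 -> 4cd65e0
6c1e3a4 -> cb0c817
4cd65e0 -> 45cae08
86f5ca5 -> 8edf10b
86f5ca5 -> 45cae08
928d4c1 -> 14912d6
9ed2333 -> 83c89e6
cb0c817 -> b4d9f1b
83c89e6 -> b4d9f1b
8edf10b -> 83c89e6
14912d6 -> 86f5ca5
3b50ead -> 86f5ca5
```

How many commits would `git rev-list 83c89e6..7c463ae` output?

10

Reachable from 7c463ae: {45cae08, 54a0d1e, 59ea597, 6c1e3a4, 7c463ae, 83c89e6, 86f5ca5, 8edf10b, 9ed2333, b4d9f1b, bab772e, cb0c817}.
Reachable from 83c89e6: {83c89e6, b4d9f1b}.
In 7c463ae's history but not 83c89e6's: {45cae08, 54a0d1e, 59ea597, 6c1e3a4, 7c463ae, 86f5ca5, 8edf10b, 9ed2333, bab772e, cb0c817} — 10 commits.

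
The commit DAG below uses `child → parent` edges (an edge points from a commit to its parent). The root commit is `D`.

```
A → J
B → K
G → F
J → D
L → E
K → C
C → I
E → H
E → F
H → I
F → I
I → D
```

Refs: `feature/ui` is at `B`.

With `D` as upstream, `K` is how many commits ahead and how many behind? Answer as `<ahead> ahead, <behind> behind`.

Reachable from K: {C, D, I, K}.
Reachable from D: {D}.
Only in K's history (ahead): {C, I, K} — 3.
Only in D's history (behind): {} — 0.

3 ahead, 0 behind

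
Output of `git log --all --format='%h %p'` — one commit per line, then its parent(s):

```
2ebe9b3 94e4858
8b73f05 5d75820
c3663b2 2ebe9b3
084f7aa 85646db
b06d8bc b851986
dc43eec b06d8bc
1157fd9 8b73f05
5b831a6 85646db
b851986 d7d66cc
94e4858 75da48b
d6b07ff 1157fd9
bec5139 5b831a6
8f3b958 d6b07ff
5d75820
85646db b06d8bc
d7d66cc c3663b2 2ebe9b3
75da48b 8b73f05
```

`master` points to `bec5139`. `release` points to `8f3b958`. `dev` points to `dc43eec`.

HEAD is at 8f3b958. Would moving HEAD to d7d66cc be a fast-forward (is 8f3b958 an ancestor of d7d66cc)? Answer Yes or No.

A fast-forward from 8f3b958 to d7d66cc is possible iff 8f3b958 is an ancestor of d7d66cc.
Ancestors of d7d66cc: {2ebe9b3, 5d75820, 75da48b, 8b73f05, 94e4858, c3663b2, d7d66cc}.
8f3b958 is not among them, so fast-forward is not possible.

No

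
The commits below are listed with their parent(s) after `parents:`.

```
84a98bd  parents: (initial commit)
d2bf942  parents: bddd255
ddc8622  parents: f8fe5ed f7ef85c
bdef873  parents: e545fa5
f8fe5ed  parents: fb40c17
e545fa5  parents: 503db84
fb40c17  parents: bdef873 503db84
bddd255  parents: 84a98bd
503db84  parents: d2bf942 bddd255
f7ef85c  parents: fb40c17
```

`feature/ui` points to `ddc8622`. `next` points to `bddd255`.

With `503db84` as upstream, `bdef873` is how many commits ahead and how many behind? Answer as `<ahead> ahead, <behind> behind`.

Reachable from bdef873: {503db84, 84a98bd, bddd255, bdef873, d2bf942, e545fa5}.
Reachable from 503db84: {503db84, 84a98bd, bddd255, d2bf942}.
Only in bdef873's history (ahead): {bdef873, e545fa5} — 2.
Only in 503db84's history (behind): {} — 0.

2 ahead, 0 behind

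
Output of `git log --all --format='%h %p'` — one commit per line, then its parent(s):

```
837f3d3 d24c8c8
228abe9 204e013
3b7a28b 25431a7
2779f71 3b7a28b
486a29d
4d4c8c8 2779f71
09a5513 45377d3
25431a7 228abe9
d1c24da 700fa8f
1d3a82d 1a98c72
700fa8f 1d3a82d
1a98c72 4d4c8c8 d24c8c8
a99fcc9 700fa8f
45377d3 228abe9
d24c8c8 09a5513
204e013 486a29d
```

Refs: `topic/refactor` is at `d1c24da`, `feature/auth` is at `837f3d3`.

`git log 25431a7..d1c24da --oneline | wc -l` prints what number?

Reachable from d1c24da: {09a5513, 1a98c72, 1d3a82d, 204e013, 228abe9, 25431a7, 2779f71, 3b7a28b, 45377d3, 486a29d, 4d4c8c8, 700fa8f, d1c24da, d24c8c8}.
Reachable from 25431a7: {204e013, 228abe9, 25431a7, 486a29d}.
In d1c24da's history but not 25431a7's: {09a5513, 1a98c72, 1d3a82d, 2779f71, 3b7a28b, 45377d3, 4d4c8c8, 700fa8f, d1c24da, d24c8c8} — 10 commits.

10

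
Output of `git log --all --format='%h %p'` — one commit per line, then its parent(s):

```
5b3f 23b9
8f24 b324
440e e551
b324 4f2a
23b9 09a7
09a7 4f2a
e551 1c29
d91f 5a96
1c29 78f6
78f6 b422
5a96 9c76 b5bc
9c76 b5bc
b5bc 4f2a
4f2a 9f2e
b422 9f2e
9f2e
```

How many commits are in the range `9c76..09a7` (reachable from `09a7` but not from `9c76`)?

1

Reachable from 09a7: {09a7, 4f2a, 9f2e}.
Reachable from 9c76: {4f2a, 9c76, 9f2e, b5bc}.
In 09a7's history but not 9c76's: {09a7} — 1 commit.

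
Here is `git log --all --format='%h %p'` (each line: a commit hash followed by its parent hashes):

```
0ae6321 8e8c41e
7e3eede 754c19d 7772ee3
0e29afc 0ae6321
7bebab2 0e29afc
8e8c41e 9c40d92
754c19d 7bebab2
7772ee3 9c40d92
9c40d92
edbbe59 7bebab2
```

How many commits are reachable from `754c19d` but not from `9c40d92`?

Reachable from 754c19d: {0ae6321, 0e29afc, 754c19d, 7bebab2, 8e8c41e, 9c40d92}.
Reachable from 9c40d92: {9c40d92}.
In 754c19d's history but not 9c40d92's: {0ae6321, 0e29afc, 754c19d, 7bebab2, 8e8c41e} — 5 commits.

5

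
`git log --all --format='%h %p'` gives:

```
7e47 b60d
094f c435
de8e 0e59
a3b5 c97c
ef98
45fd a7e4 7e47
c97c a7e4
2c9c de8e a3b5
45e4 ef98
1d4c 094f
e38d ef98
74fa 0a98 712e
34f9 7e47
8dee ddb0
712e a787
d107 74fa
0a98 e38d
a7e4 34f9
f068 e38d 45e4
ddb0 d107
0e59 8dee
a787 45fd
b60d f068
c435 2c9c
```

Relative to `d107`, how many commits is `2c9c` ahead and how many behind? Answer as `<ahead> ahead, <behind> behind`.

Reachable from 2c9c: {0a98, 0e59, 2c9c, 34f9, 45e4, 45fd, 712e, 74fa, 7e47, 8dee, a3b5, a787, a7e4, b60d, c97c, d107, ddb0, de8e, e38d, ef98, f068}.
Reachable from d107: {0a98, 34f9, 45e4, 45fd, 712e, 74fa, 7e47, a787, a7e4, b60d, d107, e38d, ef98, f068}.
Only in 2c9c's history (ahead): {0e59, 2c9c, 8dee, a3b5, c97c, ddb0, de8e} — 7.
Only in d107's history (behind): {} — 0.

7 ahead, 0 behind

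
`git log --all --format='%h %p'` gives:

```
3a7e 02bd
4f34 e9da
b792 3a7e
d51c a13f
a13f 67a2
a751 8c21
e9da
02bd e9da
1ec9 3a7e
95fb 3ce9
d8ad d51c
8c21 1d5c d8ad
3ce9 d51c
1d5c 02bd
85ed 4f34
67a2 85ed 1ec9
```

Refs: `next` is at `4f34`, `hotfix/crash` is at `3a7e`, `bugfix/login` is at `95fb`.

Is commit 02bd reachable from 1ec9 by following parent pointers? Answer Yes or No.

Ancestors of 1ec9 (commits reachable by following parents): {02bd, 1ec9, 3a7e, e9da}.
02bd is in that set, so it is an ancestor of 1ec9.

Yes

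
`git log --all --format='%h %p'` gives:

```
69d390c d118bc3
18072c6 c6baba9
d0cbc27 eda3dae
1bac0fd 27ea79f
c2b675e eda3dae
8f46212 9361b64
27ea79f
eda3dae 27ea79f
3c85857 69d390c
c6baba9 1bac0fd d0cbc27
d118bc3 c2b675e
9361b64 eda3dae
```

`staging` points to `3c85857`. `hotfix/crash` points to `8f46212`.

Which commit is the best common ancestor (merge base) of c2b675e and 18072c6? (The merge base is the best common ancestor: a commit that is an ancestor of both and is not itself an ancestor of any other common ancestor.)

Ancestors of c2b675e: {27ea79f, c2b675e, eda3dae}.
Ancestors of 18072c6: {18072c6, 1bac0fd, 27ea79f, c6baba9, d0cbc27, eda3dae}.
Common ancestors: {27ea79f, eda3dae}.
Among these, eda3dae is not an ancestor of any other common ancestor — it is the merge base.

eda3dae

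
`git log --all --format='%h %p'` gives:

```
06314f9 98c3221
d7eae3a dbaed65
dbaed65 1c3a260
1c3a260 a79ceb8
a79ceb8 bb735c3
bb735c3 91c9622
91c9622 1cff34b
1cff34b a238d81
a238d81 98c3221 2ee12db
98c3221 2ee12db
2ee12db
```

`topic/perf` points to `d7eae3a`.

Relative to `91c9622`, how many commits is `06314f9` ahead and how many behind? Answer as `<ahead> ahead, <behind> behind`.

1 ahead, 3 behind

Reachable from 06314f9: {06314f9, 2ee12db, 98c3221}.
Reachable from 91c9622: {1cff34b, 2ee12db, 91c9622, 98c3221, a238d81}.
Only in 06314f9's history (ahead): {06314f9} — 1.
Only in 91c9622's history (behind): {1cff34b, 91c9622, a238d81} — 3.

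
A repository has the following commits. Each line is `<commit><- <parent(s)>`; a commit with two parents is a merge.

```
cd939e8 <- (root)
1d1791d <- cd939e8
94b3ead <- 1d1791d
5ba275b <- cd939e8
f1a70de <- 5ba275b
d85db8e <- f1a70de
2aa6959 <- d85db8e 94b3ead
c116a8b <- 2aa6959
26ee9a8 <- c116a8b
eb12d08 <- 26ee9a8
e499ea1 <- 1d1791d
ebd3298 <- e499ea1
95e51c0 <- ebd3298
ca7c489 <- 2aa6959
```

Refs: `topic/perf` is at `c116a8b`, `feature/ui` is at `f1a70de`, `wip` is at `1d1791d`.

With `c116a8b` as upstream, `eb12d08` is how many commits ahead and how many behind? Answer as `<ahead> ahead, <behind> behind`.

2 ahead, 0 behind

Reachable from eb12d08: {1d1791d, 26ee9a8, 2aa6959, 5ba275b, 94b3ead, c116a8b, cd939e8, d85db8e, eb12d08, f1a70de}.
Reachable from c116a8b: {1d1791d, 2aa6959, 5ba275b, 94b3ead, c116a8b, cd939e8, d85db8e, f1a70de}.
Only in eb12d08's history (ahead): {26ee9a8, eb12d08} — 2.
Only in c116a8b's history (behind): {} — 0.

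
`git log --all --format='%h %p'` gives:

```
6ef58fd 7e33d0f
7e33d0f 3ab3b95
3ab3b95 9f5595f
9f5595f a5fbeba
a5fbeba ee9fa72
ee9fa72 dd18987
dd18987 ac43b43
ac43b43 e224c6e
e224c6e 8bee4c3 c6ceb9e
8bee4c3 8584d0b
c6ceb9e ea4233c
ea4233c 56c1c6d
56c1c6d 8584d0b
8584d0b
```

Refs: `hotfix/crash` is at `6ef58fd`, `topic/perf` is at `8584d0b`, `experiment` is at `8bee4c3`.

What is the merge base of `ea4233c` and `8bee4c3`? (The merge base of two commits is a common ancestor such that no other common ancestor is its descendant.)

8584d0b

Ancestors of ea4233c: {56c1c6d, 8584d0b, ea4233c}.
Ancestors of 8bee4c3: {8584d0b, 8bee4c3}.
Common ancestors: {8584d0b}.
The only common ancestor is 8584d0b, so it is the merge base.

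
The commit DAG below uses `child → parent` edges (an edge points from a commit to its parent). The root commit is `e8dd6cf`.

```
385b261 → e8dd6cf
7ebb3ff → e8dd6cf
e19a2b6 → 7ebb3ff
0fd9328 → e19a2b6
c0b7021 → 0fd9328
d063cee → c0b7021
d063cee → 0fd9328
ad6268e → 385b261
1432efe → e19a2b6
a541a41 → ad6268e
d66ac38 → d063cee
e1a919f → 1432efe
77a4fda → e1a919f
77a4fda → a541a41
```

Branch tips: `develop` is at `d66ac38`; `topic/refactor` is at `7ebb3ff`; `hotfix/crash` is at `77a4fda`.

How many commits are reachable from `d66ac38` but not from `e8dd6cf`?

Reachable from d66ac38: {0fd9328, 7ebb3ff, c0b7021, d063cee, d66ac38, e19a2b6, e8dd6cf}.
Reachable from e8dd6cf: {e8dd6cf}.
In d66ac38's history but not e8dd6cf's: {0fd9328, 7ebb3ff, c0b7021, d063cee, d66ac38, e19a2b6} — 6 commits.

6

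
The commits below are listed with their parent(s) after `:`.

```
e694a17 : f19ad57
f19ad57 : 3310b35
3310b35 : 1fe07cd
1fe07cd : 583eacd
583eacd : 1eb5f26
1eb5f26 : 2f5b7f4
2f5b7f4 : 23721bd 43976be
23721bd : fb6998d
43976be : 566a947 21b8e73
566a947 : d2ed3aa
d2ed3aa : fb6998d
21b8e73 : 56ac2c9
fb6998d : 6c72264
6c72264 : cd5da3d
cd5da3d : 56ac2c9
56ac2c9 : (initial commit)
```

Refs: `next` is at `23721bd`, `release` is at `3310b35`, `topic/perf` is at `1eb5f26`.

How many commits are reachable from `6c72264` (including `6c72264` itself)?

3

Walking parent pointers from 6c72264: reachable set = {56ac2c9, 6c72264, cd5da3d}.
That is 3 commits.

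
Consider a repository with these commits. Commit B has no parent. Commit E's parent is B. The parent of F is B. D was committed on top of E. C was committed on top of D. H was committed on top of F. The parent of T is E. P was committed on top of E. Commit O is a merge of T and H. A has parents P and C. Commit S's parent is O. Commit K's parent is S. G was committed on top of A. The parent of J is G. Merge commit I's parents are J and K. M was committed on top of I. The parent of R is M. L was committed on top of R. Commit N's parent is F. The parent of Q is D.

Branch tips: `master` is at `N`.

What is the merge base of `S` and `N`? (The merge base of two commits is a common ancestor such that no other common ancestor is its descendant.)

Ancestors of S: {B, E, F, H, O, S, T}.
Ancestors of N: {B, F, N}.
Common ancestors: {B, F}.
Among these, F is not an ancestor of any other common ancestor — it is the merge base.

F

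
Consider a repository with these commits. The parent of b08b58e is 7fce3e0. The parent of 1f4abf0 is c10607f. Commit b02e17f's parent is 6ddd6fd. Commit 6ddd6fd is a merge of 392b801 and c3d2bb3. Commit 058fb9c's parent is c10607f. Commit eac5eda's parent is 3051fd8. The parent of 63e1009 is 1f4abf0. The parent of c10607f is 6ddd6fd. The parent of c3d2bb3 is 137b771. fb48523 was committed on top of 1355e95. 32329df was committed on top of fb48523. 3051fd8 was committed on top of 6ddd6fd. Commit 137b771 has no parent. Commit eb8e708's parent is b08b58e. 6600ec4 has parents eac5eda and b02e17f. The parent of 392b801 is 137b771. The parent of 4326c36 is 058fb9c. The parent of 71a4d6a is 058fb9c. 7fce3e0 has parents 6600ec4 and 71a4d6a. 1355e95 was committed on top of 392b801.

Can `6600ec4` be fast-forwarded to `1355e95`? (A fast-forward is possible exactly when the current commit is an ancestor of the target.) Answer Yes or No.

A fast-forward from 6600ec4 to 1355e95 is possible iff 6600ec4 is an ancestor of 1355e95.
Ancestors of 1355e95: {1355e95, 137b771, 392b801}.
6600ec4 is not among them, so fast-forward is not possible.

No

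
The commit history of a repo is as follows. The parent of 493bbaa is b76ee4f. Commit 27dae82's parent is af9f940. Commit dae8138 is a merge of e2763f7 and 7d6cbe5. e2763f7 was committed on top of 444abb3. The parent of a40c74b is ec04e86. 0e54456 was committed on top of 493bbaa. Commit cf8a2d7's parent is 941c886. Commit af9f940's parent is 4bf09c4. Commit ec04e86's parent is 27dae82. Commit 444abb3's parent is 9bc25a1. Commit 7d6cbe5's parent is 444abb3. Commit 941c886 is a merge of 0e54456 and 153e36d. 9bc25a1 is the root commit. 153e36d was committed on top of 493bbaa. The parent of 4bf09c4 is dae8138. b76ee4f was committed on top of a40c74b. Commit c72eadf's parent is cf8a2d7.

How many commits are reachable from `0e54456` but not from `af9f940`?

Reachable from 0e54456: {0e54456, 27dae82, 444abb3, 493bbaa, 4bf09c4, 7d6cbe5, 9bc25a1, a40c74b, af9f940, b76ee4f, dae8138, e2763f7, ec04e86}.
Reachable from af9f940: {444abb3, 4bf09c4, 7d6cbe5, 9bc25a1, af9f940, dae8138, e2763f7}.
In 0e54456's history but not af9f940's: {0e54456, 27dae82, 493bbaa, a40c74b, b76ee4f, ec04e86} — 6 commits.

6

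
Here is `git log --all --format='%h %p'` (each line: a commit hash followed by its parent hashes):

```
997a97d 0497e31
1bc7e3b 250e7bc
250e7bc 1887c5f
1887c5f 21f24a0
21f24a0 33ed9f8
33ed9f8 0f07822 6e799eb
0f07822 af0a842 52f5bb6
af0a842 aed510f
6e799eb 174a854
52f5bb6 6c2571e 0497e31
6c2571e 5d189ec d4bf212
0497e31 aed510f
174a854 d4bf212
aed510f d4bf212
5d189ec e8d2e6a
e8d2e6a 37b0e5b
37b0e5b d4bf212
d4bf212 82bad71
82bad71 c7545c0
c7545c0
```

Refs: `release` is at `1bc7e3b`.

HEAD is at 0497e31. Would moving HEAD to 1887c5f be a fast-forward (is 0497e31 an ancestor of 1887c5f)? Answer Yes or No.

A fast-forward from 0497e31 to 1887c5f is possible iff 0497e31 is an ancestor of 1887c5f.
Ancestors of 1887c5f: {0497e31, 0f07822, 174a854, 1887c5f, 21f24a0, 33ed9f8, 37b0e5b, 52f5bb6, 5d189ec, 6c2571e, 6e799eb, 82bad71, aed510f, af0a842, c7545c0, d4bf212, e8d2e6a}.
0497e31 is among them, so fast-forward is possible.

Yes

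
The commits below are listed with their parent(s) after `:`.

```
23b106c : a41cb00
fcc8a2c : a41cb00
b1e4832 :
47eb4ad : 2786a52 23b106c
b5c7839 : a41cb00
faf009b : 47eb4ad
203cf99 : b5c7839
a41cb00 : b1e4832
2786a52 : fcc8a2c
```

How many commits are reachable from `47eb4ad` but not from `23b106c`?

3

Reachable from 47eb4ad: {23b106c, 2786a52, 47eb4ad, a41cb00, b1e4832, fcc8a2c}.
Reachable from 23b106c: {23b106c, a41cb00, b1e4832}.
In 47eb4ad's history but not 23b106c's: {2786a52, 47eb4ad, fcc8a2c} — 3 commits.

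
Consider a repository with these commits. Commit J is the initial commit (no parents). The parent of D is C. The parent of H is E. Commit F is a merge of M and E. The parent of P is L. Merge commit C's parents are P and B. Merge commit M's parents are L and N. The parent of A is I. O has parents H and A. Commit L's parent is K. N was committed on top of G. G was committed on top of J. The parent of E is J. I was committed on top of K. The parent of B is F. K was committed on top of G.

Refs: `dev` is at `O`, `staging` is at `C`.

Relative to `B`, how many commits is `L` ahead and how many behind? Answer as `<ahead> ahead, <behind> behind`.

0 ahead, 5 behind

Reachable from L: {G, J, K, L}.
Reachable from B: {B, E, F, G, J, K, L, M, N}.
Only in L's history (ahead): {} — 0.
Only in B's history (behind): {B, E, F, M, N} — 5.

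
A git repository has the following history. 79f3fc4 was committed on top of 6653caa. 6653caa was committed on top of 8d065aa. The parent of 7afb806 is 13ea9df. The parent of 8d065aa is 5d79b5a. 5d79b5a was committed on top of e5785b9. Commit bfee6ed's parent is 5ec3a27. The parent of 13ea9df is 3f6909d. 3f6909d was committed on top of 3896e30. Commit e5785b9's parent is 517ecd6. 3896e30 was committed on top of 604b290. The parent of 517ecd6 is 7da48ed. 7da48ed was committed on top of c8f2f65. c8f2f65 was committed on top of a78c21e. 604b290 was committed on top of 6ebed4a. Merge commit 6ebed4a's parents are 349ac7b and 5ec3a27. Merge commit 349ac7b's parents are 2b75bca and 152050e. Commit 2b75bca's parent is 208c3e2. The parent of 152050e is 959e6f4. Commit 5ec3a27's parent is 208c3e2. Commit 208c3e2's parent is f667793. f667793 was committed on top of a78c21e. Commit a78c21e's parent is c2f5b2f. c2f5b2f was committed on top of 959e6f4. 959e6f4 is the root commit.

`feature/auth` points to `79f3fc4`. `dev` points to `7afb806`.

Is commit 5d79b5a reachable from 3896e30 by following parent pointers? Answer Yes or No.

No

Ancestors of 3896e30: {152050e, 208c3e2, 2b75bca, 349ac7b, 3896e30, 5ec3a27, 604b290, 6ebed4a, 959e6f4, a78c21e, c2f5b2f, f667793}.
5d79b5a is not in that set, so it is not an ancestor of 3896e30.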